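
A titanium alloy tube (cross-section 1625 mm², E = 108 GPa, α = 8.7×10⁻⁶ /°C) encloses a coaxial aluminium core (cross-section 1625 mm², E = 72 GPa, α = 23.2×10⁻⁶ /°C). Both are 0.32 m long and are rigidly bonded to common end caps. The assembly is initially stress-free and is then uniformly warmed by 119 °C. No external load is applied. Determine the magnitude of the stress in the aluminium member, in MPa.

The aluminium has the larger α, so on heating it would change length more than the titanium alloy if both were free. The rigid plates force a common final length, so the aluminium is put into compression and the titanium alloy into tension, with equal and opposite forces P (no external load).
Compatibility of the two members (thermal + elastic change equal): (α₁ − α₂)ΔT = P·[1/(A₁E₁) + 1/(A₂E₂)].
|α₁ − α₂|·ΔT = 14.5×10⁻⁶ × 119 = 0.001726.
1/(A₁E₁) + 1/(A₂E₂) = 1/(1625×108×10³) + 1/(1625×72×10³) = 1.425×10⁻⁸ N⁻¹.
P = 0.001726 / 1.425×10⁻⁸ = 121100 N = 121.1 kN.
σ_{aluminium} = P/A₂ = 121100/1625 = 74.54 MPa, compressive.

σ ≈ 74.5 MPa (compressive)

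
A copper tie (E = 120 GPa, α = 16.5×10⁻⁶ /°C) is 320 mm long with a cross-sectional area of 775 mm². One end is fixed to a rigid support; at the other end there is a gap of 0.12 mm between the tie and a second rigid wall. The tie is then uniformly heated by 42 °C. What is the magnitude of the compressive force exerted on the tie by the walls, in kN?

Unrestrained expansion: δ_free = αΔT L = 16.5×10⁻⁶ × 42 × 320 = 0.2218 mm.
After closing the 0.12 mm clearance, 0.2218 − 0.12 = 0.1018 mm of expansion remains to be suppressed by the wall.
So σ = E(δ_free − g)/L = 120×10³ × 0.1018/320 = 38.16 MPa.
Force on the wall = σA = 38.16 × 775 mm² = 29.57 kN.

P ≈ 29.6 kN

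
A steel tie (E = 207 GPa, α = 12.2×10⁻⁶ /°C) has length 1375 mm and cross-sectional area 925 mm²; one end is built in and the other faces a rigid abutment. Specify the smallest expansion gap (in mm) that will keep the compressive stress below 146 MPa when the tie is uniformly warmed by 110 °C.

With no wall the tie would lengthen by αΔT L = 12.2×10⁻⁶ × 110 × 1375 = 1.845 mm.
A stress of 146 MPa corresponds to the wall pushing the tie back by σL/E = 146×1375/(207×10³) = 0.9698 mm.
The gap must absorb the remainder: g_min = 1.845 − 0.9698 = 0.8754 mm.

g ≈ 0.875 mm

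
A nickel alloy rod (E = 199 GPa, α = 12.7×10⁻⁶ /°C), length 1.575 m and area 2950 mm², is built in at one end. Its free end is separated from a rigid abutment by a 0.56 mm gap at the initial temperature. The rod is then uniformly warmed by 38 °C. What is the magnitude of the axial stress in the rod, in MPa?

σ ≈ 25.3 MPa (compressive)

Unrestrained expansion: δ_free = αΔT L = 12.7×10⁻⁶ × 38 × 1575 = 0.7601 mm.
The gap closes (δ_free > 0.56 mm) and the wall then resists a further 0.7601 − 0.56 = 0.2001 mm of expansion.
That suppressed elongation corresponds to σ = E·Δ/L = 199×10³ × 0.2001/1575 = 25.28 MPa.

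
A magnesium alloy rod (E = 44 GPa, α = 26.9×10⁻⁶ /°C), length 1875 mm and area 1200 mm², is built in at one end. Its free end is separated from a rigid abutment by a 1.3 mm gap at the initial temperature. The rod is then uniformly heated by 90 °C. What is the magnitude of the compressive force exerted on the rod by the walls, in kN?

P ≈ 91.2 kN

If the wall were absent the rod would grow by αΔT L = 26.9×10⁻⁶ × 90 × 1875 = 4.539 mm.
After closing the 1.3 mm clearance, 4.539 − 1.3 = 3.239 mm of expansion remains to be suppressed by the wall.
So σ = E(δ_free − g)/L = 44×10³ × 3.239/1875 = 76.02 MPa.
P = σA = 76.02 × 1200 = 91.22 kN.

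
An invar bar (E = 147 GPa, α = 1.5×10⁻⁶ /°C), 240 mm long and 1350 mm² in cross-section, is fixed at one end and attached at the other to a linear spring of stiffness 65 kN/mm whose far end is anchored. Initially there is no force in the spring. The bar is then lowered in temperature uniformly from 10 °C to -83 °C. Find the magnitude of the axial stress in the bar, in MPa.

σ ≈ 1.49 MPa (tensile)

Free thermal contraction: δ_free = αΔT L = 1.5×10⁻⁶ × 93 × 240 = 0.03348 mm.
Let P be the tensile force in the spring. The bar extends elastically by PL/(AE) and the spring stretches by P/k; together these equal δ_free.
So P = δ_free / [L/(AE) + 1/k] = 0.03348 / [ 240/(1350×147×10³) + 1/(65×10³) ].
P = 0.03348 / 1.659×10⁻⁵ = 2018 N.
σ = P/A = 2018/1350 = 1.495 MPa.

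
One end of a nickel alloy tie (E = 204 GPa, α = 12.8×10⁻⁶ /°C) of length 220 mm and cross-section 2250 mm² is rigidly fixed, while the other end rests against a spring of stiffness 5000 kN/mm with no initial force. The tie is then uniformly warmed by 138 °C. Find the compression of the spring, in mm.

δ ≈ 0.114 mm

If the spring were absent the tie would lengthen by αΔT L = 12.8×10⁻⁶ × 138 × 220 = 0.3886 mm.
Let P be the compressive force at the spring. The tie shortens elastically by PL/(AE) and the spring compresses by P/k; together these equal δ_free.
So P = δ_free / [L/(AE) + 1/k] = 0.3886 / [ 220/(2250×204×10³) + 1/(5000×10³) ].
P = 0.3886 / 6.793×10⁻⁷ = 572100 N.
Spring compression = P/k = 572100/(5000×10³) = 0.1144 mm.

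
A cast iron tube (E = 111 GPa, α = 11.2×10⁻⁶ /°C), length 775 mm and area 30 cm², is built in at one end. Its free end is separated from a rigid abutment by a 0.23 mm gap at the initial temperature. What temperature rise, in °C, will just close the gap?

ΔT ≈ 26.5 °C

The gap closes when αΔT L = 0.23 mm, since the tube is still unstressed at that instant.
So ΔT = g/(αL) = 0.23/(11.2×10⁻⁶ × 775) = 26.5 °C.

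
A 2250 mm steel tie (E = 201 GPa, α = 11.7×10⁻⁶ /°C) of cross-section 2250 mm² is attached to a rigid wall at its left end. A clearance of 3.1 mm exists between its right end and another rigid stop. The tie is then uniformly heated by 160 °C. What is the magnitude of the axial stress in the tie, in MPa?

σ ≈ 99.3 MPa (compressive)

Unrestrained expansion: δ_free = αΔT L = 11.7×10⁻⁶ × 160 × 2250 = 4.212 mm.
The gap closes (δ_free > 3.1 mm) and the wall then resists a further 4.212 − 3.1 = 1.112 mm of expansion.
That suppressed elongation corresponds to σ = E·Δ/L = 201×10³ × 1.112/2250 = 99.34 MPa.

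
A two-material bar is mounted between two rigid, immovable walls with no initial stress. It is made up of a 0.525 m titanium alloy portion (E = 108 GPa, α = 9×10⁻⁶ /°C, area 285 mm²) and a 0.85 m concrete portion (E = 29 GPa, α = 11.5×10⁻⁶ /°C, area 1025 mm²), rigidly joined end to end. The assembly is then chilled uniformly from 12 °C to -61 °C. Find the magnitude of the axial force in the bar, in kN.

With the walls removed the bar would change length by δ_free = Σ αᵢΔT Lᵢ = 9×10⁻⁶×73×525 + 11.5×10⁻⁶×73×850 = 1.058 mm.
The rigid supports impose zero overall length change; the single axial force P common to all segments must satisfy P Σ Lᵢ/(AᵢEᵢ) = δ_free.
The series flexibility is Σ Lᵢ/(AᵢEᵢ) = 525/(285×108×10³) + 850/(1025×29×10³) = 4.565×10⁻⁵ mm/N.
Hence P = δ_free / Σ(L/AE) = 1.058/4.565×10⁻⁵ = 23.19 kN (tensile).

P ≈ 23.2 kN (tensile)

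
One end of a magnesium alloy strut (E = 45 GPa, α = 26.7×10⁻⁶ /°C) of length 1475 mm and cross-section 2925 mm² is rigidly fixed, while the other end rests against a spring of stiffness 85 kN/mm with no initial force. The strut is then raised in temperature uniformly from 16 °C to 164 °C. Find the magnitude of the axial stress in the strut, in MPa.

If the spring were absent the strut would lengthen by αΔT L = 26.7×10⁻⁶ × 148 × 1475 = 5.829 mm.
With a force P in the spring, the elastic change of the strut is PL/(AE) and that of the spring is P/k; compatibility requires their sum to equal δ_free.
So P = δ_free / [L/(AE) + 1/k] = 5.829 / [ 1475/(2925×45×10³) + 1/(85×10³) ].
P = 5.829 / 2.297×10⁻⁵ = 253700 N.
σ = P/A = 253700/2925 = 86.75 MPa.

σ ≈ 86.7 MPa (compressive)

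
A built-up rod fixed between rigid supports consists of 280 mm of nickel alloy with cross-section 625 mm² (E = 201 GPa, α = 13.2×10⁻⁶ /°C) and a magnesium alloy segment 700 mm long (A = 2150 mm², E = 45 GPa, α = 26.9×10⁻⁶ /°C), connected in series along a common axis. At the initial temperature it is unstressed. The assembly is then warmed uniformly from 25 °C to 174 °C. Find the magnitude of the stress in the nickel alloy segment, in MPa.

σ ≈ 567 MPa (compressive)

If the supports were absent, the total length change would be Σ αᵢΔT Lᵢ = 13.2×10⁻⁶×149×280 + 26.9×10⁻⁶×149×700 = 3.356 mm.
The rigid supports impose zero overall length change; the single axial force P common to all segments must satisfy P Σ Lᵢ/(AᵢEᵢ) = δ_free.
The series flexibility is Σ Lᵢ/(AᵢEᵢ) = 280/(625×201×10³) + 700/(2150×45×10³) = 9.464×10⁻⁶ mm/N.
Hence P = δ_free / Σ(L/AE) = 3.356/9.464×10⁻⁶ = 354.6 kN (compressive).
σ_{nickel alloy} = P / A = 354600 / 625 = 567.4 MPa.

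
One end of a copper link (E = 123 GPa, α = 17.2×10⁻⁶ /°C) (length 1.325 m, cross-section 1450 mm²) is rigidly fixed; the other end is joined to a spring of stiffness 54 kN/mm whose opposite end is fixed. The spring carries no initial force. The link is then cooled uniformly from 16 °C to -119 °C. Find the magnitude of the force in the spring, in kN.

Free thermal contraction: δ_free = αΔT L = 17.2×10⁻⁶ × 135 × 1325 = 3.077 mm.
Let P be the tensile force in the spring. The link extends elastically by PL/(AE) and the spring stretches by P/k; together these equal δ_free.
So P = δ_free / [L/(AE) + 1/k] = 3.077 / [ 1325/(1450×123×10³) + 1/(54×10³) ].
P = 3.077 / 2.595×10⁻⁵ = 118600 N.

P ≈ 119 kN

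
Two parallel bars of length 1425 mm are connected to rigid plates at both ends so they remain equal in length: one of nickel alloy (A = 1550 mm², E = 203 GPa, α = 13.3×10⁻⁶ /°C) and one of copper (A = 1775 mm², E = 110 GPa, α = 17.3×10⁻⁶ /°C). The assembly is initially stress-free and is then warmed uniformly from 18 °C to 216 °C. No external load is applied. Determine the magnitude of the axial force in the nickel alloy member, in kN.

P ≈ 95.4 kN (tensile in the nickel alloy)

Equilibrium of a rigid end plate with no external load gives equal and opposite internal forces ±P in the two members. Since α_{copper} > α_{nickel alloy}, heating drives the copper into compression and the nickel alloy into tension.
Setting the final lengths equal and cancelling L: (α₁ − α₂)ΔT = P/(A₁E₁) + P/(A₂E₂).
|α₁ − α₂|·ΔT = 4×10⁻⁶ × 198 = 0.000792.
1/(A₁E₁) + 1/(A₂E₂) = 1/(1550×203×10³) + 1/(1775×110×10³) = 8.3×10⁻⁹ N⁻¹.
So P = 0.000792 / 8.3×10⁻⁹ = 95.42 kN.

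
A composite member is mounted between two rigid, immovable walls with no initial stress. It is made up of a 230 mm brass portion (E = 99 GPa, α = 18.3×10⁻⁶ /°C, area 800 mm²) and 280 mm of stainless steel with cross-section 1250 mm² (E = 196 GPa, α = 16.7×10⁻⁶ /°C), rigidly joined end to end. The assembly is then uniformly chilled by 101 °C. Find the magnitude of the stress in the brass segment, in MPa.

With the walls removed the bar would change length by δ_free = Σ αᵢΔT Lᵢ = 18.3×10⁻⁶×101×230 + 16.7×10⁻⁶×101×280 = 0.8974 mm.
Since the ends are fixed, an axial force P builds up, equal in every segment, with P · Σ Lᵢ/(AᵢEᵢ) = δ_free.
Σ Lᵢ/(AᵢEᵢ) = 230/(800×99×10³) + 280/(1250×196×10³) = 4.047×10⁻⁶ mm/N.
P = 0.8974 / 4.047×10⁻⁶ = 221700 N = 221.7 kN, tensile.
σ_{brass} = P / A = 221700 / 800 = 277.2 MPa.

σ ≈ 277 MPa (tensile)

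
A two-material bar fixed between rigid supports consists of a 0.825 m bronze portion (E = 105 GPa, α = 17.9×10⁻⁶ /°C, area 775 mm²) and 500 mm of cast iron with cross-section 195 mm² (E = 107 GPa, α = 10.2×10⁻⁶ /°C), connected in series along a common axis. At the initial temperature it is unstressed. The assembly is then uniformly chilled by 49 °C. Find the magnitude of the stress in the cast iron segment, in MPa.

With the walls removed the bar would change length by δ_free = Σ αᵢΔT Lᵢ = 17.9×10⁻⁶×49×825 + 10.2×10⁻⁶×49×500 = 0.9735 mm.
Since the ends are fixed, an axial force P builds up, equal in every segment, with P · Σ Lᵢ/(AᵢEᵢ) = δ_free.
Σ Lᵢ/(AᵢEᵢ) = 825/(775×105×10³) + 500/(195×107×10³) = 3.41×10⁻⁵ mm/N.
P = 0.9735 / 3.41×10⁻⁵ = 28550 N = 28.55 kN, tensile.
σ_{cast iron} = P / A = 28550 / 195 = 146.4 MPa.

σ ≈ 146 MPa (tensile)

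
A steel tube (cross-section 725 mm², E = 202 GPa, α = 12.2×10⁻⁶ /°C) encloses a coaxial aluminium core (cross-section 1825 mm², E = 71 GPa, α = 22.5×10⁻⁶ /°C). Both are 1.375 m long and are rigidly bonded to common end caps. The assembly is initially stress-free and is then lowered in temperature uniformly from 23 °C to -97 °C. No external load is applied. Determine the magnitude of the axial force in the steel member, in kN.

Both members must finish at the same length. With the larger α, the aluminium tends to over-contract; the plates restrain it, putting the aluminium in tension and the steel in compression. With no external load the two internal forces are equal and opposite, magnitude P.
Equating the net (thermal + elastic) strains gives |α₁ − α₂|·ΔT = P·[1/(A₁E₁) + 1/(A₂E₂)].
|α₁ − α₂|·ΔT = 10.3×10⁻⁶ × 120 = 0.001236.
1/(A₁E₁) + 1/(A₂E₂) = 1/(725×202×10³) + 1/(1825×71×10³) = 1.455×10⁻⁸ N⁻¹.
So P = 0.001236 / 1.455×10⁻⁸ = 84.97 kN.

P ≈ 85 kN (compressive in the steel)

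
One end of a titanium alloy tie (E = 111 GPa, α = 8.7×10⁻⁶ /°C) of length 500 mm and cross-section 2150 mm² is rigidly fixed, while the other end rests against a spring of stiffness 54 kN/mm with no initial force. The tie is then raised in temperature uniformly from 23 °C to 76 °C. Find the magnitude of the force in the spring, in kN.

P ≈ 11.2 kN

Free thermal expansion: δ_free = αΔT L = 8.7×10⁻⁶ × 53 × 500 = 0.2306 mm.
With a force P in the spring, the elastic change of the tie is PL/(AE) and that of the spring is P/k; compatibility requires their sum to equal δ_free.
P [ L/(AE) + 1/k ] = δ_free → P [ 500/(2150×111×10³) + 1/(54×10³) ] = 0.2306.
P = 0.2306 / 2.061×10⁻⁵ = 11180 N.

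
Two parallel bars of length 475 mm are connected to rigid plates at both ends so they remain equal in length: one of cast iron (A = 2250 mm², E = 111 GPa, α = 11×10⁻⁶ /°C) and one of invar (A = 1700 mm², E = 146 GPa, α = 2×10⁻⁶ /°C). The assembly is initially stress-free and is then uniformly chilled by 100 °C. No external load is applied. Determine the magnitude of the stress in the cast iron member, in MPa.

σ ≈ 49.8 MPa (tensile)

Both members must finish at the same length. With the larger α, the cast iron tends to over-contract; the plates restrain it, putting the cast iron in tension and the invar in compression. With no external load the two internal forces are equal and opposite, magnitude P.
Compatibility of the two members (thermal + elastic change equal): (α₁ − α₂)ΔT = P·[1/(A₁E₁) + 1/(A₂E₂)].
|α₁ − α₂|·ΔT = 9×10⁻⁶ × 100 = 0.0009.
1/(A₁E₁) + 1/(A₂E₂) = 1/(2250×111×10³) + 1/(1700×146×10³) = 8.033×10⁻⁹ N⁻¹.
So P = 0.0009 / 8.033×10⁻⁹ = 112 kN.
σ_{cast iron} = P/A₁ = 112000/2250 = 49.79 MPa, tensile.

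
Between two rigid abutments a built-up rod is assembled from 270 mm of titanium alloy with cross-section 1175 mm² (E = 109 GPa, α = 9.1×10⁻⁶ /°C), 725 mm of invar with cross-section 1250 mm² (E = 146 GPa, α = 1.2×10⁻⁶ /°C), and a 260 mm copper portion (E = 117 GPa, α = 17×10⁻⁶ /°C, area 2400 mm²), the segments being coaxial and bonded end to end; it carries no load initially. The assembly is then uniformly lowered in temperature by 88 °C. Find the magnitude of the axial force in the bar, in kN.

P ≈ 97.3 kN (tensile)

If the supports were absent, the total length change would be Σ αᵢΔT Lᵢ = 9.1×10⁻⁶×88×270 + 1.2×10⁻⁶×88×725 + 17×10⁻⁶×88×260 = 0.6817 mm.
Since the ends are fixed, an axial force P builds up, equal in every segment, with P · Σ Lᵢ/(AᵢEᵢ) = δ_free.
The series flexibility is Σ Lᵢ/(AᵢEᵢ) = 270/(1175×109×10³) + 725/(1250×146×10³) + 260/(2400×117×10³) = 7.007×10⁻⁶ mm/N.
So P = 0.6817 / 7.007×10⁻⁶ = 97.3 kN, tensile.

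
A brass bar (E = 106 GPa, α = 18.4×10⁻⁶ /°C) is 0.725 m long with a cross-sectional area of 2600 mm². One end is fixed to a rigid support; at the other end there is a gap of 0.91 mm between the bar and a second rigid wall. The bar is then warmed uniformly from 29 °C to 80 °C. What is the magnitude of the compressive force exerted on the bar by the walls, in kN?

P ≈ 0 kN

Free thermal elongation = αΔT L = 18.4×10⁻⁶ × 51 × 725 = 0.6803 mm.
Since δ_free = 0.68 mm is less than the 0.91 mm gap, the bar never touches the wall. No axial force develops.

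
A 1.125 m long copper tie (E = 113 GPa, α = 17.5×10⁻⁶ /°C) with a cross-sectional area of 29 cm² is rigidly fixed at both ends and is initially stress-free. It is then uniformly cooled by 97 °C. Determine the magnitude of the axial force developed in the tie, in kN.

The ends cannot move, so σ = EαΔT = 113×10³ × 17.5×10⁻⁶ × 97 = 191.8 MPa.
Then P = σA = 191.8 × 2900 mm² = 556.3 kN, tensile.

P ≈ 556 kN (tensile)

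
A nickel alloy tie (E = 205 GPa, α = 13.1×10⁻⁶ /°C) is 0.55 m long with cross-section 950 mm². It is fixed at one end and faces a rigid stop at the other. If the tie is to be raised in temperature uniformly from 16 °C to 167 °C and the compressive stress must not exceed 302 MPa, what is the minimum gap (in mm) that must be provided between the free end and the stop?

Free expansion if unrestrained: δ_free = αΔT L = 13.1×10⁻⁶ × 151 × 550 = 1.088 mm.
At the allowable stress the elastic shortening the wall may impose is σL/E = 302 × 550 / (205×10³) = 0.8102 mm.
The gap must absorb the remainder: g_min = 1.088 − 0.8102 = 0.2777 mm.

g ≈ 0.278 mm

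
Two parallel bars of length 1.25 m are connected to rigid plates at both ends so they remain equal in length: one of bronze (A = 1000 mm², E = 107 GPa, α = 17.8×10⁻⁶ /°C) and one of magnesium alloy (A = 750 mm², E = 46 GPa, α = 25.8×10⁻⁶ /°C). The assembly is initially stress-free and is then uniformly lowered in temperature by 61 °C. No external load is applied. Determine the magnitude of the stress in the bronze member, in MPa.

σ ≈ 12.7 MPa (compressive)

Equilibrium of a rigid end plate with no external load gives equal and opposite internal forces ±P in the two members. Since α_{magnesium alloy} > α_{bronze}, cooling drives the magnesium alloy into tension and the bronze into compression.
Setting the final lengths equal and cancelling L: (α₁ − α₂)ΔT = P/(A₁E₁) + P/(A₂E₂).
|α₁ − α₂|·ΔT = 8×10⁻⁶ × 61 = 0.000488.
1/(A₁E₁) + 1/(A₂E₂) = 1/(1000×107×10³) + 1/(750×46×10³) = 3.833×10⁻⁸ N⁻¹.
P = 0.000488 / 3.833×10⁻⁸ = 12730 N = 12.73 kN.
σ_{bronze} = P/A₁ = 12730/1000 = 12.73 MPa, compressive.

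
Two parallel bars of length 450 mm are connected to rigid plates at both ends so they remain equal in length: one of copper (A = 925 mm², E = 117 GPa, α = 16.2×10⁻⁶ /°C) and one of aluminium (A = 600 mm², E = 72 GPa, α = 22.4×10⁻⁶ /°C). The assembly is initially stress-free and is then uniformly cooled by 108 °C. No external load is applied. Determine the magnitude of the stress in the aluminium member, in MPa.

σ ≈ 34.5 MPa (tensile)

Both members must finish at the same length. With the larger α, the aluminium tends to over-contract; the plates restrain it, putting the aluminium in tension and the copper in compression. With no external load the two internal forces are equal and opposite, magnitude P.
Setting the final lengths equal and cancelling L: (α₁ − α₂)ΔT = P/(A₁E₁) + P/(A₂E₂).
|α₁ − α₂|·ΔT = 6.2×10⁻⁶ × 108 = 0.0006696.
1/(A₁E₁) + 1/(A₂E₂) = 1/(925×117×10³) + 1/(600×72×10³) = 3.239×10⁻⁸ N⁻¹.
So P = 0.0006696 / 3.239×10⁻⁸ = 20.67 kN.
σ_{aluminium} = P/A₂ = 20670/600 = 34.46 MPa, tensile.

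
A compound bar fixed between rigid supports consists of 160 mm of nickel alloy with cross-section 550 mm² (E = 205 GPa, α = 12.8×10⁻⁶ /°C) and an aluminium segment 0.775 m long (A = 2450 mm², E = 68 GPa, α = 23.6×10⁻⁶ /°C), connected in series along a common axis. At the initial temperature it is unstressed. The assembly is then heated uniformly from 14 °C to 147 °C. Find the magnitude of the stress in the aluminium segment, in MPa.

σ ≈ 182 MPa (compressive)

If the supports were absent, the total length change would be Σ αᵢΔT Lᵢ = 12.8×10⁻⁶×133×160 + 23.6×10⁻⁶×133×775 = 2.705 mm.
Since the ends are fixed, an axial force P builds up, equal in every segment, with P · Σ Lᵢ/(AᵢEᵢ) = δ_free.
Σ Lᵢ/(AᵢEᵢ) = 160/(550×205×10³) + 775/(2450×68×10³) = 6.071×10⁻⁶ mm/N.
P = 2.705 / 6.071×10⁻⁶ = 445600 N = 445.6 kN, compressive.
σ_{aluminium} = P / A = 445600 / 2450 = 181.9 MPa.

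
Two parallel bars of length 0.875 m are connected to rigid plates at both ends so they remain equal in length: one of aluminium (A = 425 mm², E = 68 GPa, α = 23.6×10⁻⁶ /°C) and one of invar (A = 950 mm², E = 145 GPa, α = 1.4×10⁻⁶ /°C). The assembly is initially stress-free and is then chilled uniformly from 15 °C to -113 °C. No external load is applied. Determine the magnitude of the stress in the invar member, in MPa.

Equilibrium of a rigid end plate with no external load gives equal and opposite internal forces ±P in the two members. Since α_{aluminium} > α_{invar}, cooling drives the aluminium into tension and the invar into compression.
Compatibility of the two members (thermal + elastic change equal): (α₁ − α₂)ΔT = P·[1/(A₁E₁) + 1/(A₂E₂)].
|α₁ − α₂|·ΔT = 22.2×10⁻⁶ × 128 = 0.002842.
1/(A₁E₁) + 1/(A₂E₂) = 1/(425×68×10³) + 1/(950×145×10³) = 4.186×10⁻⁸ N⁻¹.
P = 0.002842 / 4.186×10⁻⁸ = 67880 N = 67.88 kN.
σ_{invar} = P/A₂ = 67880/950 = 71.45 MPa, compressive.

σ ≈ 71.5 MPa (compressive)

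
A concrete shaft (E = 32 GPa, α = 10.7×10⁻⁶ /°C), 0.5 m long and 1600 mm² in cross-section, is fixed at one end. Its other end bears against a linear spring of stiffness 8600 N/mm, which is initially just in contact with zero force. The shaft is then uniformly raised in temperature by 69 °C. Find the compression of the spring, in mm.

δ ≈ 0.341 mm

The unrestrained thermal change is αΔT L = 10.7×10⁻⁶ × 69 × 500 = 0.3691 mm.
With a force P in the spring, the elastic change of the shaft is PL/(AE) and that of the spring is P/k; compatibility requires their sum to equal δ_free.
So P = δ_free / [L/(AE) + 1/k] = 0.3691 / [ 500/(1600×32×10³) + 1/(8600) ].
P = 0.3691 / 0.000126 = 2929 N.
Spring compression = P/k = 2929/(8600) = 0.3405 mm.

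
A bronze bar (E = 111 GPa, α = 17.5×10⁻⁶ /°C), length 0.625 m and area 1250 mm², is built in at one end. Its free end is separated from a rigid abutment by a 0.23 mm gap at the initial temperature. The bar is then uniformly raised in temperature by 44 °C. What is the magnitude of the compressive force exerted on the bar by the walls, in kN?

P ≈ 55.8 kN

Free thermal elongation = αΔT L = 17.5×10⁻⁶ × 44 × 625 = 0.4812 mm.
After closing the 0.23 mm clearance, 0.4812 − 0.23 = 0.2512 mm of expansion remains to be suppressed by the wall.
That suppressed elongation corresponds to σ = E·Δ/L = 111×10³ × 0.2512/625 = 44.62 MPa.
P = σA = 44.62 × 1250 = 55.78 kN.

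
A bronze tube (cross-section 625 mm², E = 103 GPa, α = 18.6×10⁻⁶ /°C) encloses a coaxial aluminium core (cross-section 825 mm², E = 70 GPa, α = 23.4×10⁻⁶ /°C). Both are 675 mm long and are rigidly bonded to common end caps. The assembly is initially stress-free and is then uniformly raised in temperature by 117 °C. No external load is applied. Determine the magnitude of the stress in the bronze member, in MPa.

Equilibrium of a rigid end plate with no external load gives equal and opposite internal forces ±P in the two members. Since α_{aluminium} > α_{bronze}, heating drives the aluminium into compression and the bronze into tension.
Compatibility of the two members (thermal + elastic change equal): (α₁ − α₂)ΔT = P·[1/(A₁E₁) + 1/(A₂E₂)].
|α₁ − α₂|·ΔT = 4.8×10⁻⁶ × 117 = 0.0005616.
1/(A₁E₁) + 1/(A₂E₂) = 1/(625×103×10³) + 1/(825×70×10³) = 3.285×10⁻⁸ N⁻¹.
P = 0.0005616 / 3.285×10⁻⁸ = 17100 N = 17.1 kN.
σ_{bronze} = P/A₁ = 17100/625 = 27.35 MPa, tensile.

σ ≈ 27.4 MPa (tensile)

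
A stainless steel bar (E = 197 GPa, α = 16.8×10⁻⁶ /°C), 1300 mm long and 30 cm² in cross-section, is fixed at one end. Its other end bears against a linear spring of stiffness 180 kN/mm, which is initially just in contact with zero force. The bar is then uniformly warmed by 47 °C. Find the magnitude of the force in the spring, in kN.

The unrestrained thermal change is αΔT L = 16.8×10⁻⁶ × 47 × 1300 = 1.026 mm.
Let P be the compressive force at the spring. The bar shortens elastically by PL/(AE) and the spring compresses by P/k; together these equal δ_free.
So P = δ_free / [L/(AE) + 1/k] = 1.026 / [ 1300/(3000×197×10³) + 1/(180×10³) ].
P = 1.026 / 7.755×10⁻⁶ = 132400 N.

P ≈ 132 kN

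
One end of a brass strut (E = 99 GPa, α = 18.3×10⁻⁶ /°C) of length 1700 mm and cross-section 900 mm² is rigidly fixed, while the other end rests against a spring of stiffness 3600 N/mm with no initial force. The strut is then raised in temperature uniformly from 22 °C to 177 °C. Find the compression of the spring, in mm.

δ ≈ 4.51 mm

If the spring were absent the strut would lengthen by αΔT L = 18.3×10⁻⁶ × 155 × 1700 = 4.822 mm.
With a force P in the spring, the elastic change of the strut is PL/(AE) and that of the spring is P/k; compatibility requires their sum to equal δ_free.
So P = δ_free / [L/(AE) + 1/k] = 4.822 / [ 1700/(900×99×10³) + 1/(3600) ].
P = 4.822 / 0.0002969 = 16240 N.
Spring compression = P/k = 16240/(3600) = 4.512 mm.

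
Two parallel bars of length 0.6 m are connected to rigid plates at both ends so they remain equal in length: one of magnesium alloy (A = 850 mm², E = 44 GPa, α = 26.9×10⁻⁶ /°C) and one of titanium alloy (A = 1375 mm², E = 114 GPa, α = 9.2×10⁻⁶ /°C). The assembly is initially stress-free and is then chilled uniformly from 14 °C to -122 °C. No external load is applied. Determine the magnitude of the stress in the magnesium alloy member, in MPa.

σ ≈ 85.5 MPa (tensile)

The magnesium alloy has the larger α, so on cooling it would change length more than the titanium alloy if both were free. The rigid plates force a common final length, so the magnesium alloy is put into tension and the titanium alloy into compression, with equal and opposite forces P (no external load).
Setting the final lengths equal and cancelling L: (α₁ − α₂)ΔT = P/(A₁E₁) + P/(A₂E₂).
|α₁ − α₂|·ΔT = 17.7×10⁻⁶ × 136 = 0.002407.
1/(A₁E₁) + 1/(A₂E₂) = 1/(850×44×10³) + 1/(1375×114×10³) = 3.312×10⁻⁸ N⁻¹.
P = 0.002407 / 3.312×10⁻⁸ = 72690 N = 72.69 kN.
σ_{magnesium alloy} = P/A₁ = 72690/850 = 85.51 MPa, tensile.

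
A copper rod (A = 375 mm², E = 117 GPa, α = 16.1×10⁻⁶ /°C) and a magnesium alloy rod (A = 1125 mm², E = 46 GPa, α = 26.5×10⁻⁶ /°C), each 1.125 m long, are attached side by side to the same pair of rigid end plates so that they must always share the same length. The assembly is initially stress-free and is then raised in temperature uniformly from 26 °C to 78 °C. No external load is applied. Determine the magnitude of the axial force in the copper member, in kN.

Both members must finish at the same length. With the larger α, the magnesium alloy tends to over-expand; the plates restrain it, putting the magnesium alloy in compression and the copper in tension. With no external load the two internal forces are equal and opposite, magnitude P.
Equating the net (thermal + elastic) strains gives |α₁ − α₂|·ΔT = P·[1/(A₁E₁) + 1/(A₂E₂)].
|α₁ − α₂|·ΔT = 10.4×10⁻⁶ × 52 = 0.0005408.
1/(A₁E₁) + 1/(A₂E₂) = 1/(375×117×10³) + 1/(1125×46×10³) = 4.212×10⁻⁸ N⁻¹.
So P = 0.0005408 / 4.212×10⁻⁸ = 12.84 kN.

P ≈ 12.8 kN (tensile in the copper)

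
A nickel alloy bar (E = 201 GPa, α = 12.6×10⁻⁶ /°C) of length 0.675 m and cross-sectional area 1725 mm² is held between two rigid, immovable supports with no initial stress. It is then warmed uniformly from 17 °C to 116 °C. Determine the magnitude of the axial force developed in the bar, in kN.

With zero net strain, σ = E·αΔT = 201 GPa × 12.6×10⁻⁶ × 99 = 250.7 MPa.
Then P = σA = 250.7 × 1725 mm² = 432.5 kN, compressive.

P ≈ 433 kN (compressive)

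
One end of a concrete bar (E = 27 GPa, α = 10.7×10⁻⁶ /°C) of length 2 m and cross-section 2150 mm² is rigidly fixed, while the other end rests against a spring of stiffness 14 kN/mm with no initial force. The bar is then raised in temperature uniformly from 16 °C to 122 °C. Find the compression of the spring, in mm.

δ ≈ 1.53 mm

The unrestrained thermal change is αΔT L = 10.7×10⁻⁶ × 106 × 2000 = 2.268 mm.
With a force P in the spring, the elastic change of the bar is PL/(AE) and that of the spring is P/k; compatibility requires their sum to equal δ_free.
P [ L/(AE) + 1/k ] = δ_free → P [ 2000/(2150×27×10³) + 1/(14×10³) ] = 2.268.
P = 2.268 / 0.0001059 = 21420 N.
Spring compression = P/k = 21420/(14×10³) = 1.53 mm.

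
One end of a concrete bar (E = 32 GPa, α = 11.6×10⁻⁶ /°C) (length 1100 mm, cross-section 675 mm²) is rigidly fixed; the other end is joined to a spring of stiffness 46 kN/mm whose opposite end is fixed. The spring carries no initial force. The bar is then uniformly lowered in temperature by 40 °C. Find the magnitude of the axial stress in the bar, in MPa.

Free thermal contraction: δ_free = αΔT L = 11.6×10⁻⁶ × 40 × 1100 = 0.5104 mm.
Let P be the tensile force in the spring. The bar extends elastically by PL/(AE) and the spring stretches by P/k; together these equal δ_free.
So P = δ_free / [L/(AE) + 1/k] = 0.5104 / [ 1100/(675×32×10³) + 1/(46×10³) ].
P = 0.5104 / 7.267×10⁻⁵ = 7024 N.
σ = P/A = 7024/675 = 10.41 MPa.

σ ≈ 10.4 MPa (tensile)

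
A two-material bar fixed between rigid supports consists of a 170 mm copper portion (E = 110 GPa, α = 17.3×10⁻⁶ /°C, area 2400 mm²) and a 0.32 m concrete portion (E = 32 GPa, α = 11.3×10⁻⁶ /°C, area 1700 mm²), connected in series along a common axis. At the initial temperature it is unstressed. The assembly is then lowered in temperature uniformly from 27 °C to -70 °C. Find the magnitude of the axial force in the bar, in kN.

P ≈ 97.5 kN (tensile)

If the supports were absent, the total length change would be Σ αᵢΔT Lᵢ = 17.3×10⁻⁶×97×170 + 11.3×10⁻⁶×97×320 = 0.636 mm.
The rigid supports impose zero overall length change; the single axial force P common to all segments must satisfy P Σ Lᵢ/(AᵢEᵢ) = δ_free.
Σ Lᵢ/(AᵢEᵢ) = 170/(2400×110×10³) + 320/(1700×32×10³) = 6.526×10⁻⁶ mm/N.
So P = 0.636 / 6.526×10⁻⁶ = 97.46 kN, tensile.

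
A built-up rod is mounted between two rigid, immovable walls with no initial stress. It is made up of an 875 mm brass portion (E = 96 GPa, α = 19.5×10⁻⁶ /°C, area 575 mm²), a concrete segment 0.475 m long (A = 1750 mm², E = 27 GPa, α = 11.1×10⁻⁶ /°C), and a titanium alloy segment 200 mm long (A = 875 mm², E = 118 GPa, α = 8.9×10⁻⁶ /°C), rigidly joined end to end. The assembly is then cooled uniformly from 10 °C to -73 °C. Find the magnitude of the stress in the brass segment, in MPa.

σ ≈ 125 MPa (tensile)

With the walls removed the bar would change length by δ_free = Σ αᵢΔT Lᵢ = 19.5×10⁻⁶×83×875 + 11.1×10⁻⁶×83×475 + 8.9×10⁻⁶×83×200 = 2.002 mm.
The rigid supports impose zero overall length change; the single axial force P common to all segments must satisfy P Σ Lᵢ/(AᵢEᵢ) = δ_free.
The series flexibility is Σ Lᵢ/(AᵢEᵢ) = 875/(575×96×10³) + 475/(1750×27×10³) + 200/(875×118×10³) = 2.784×10⁻⁵ mm/N.
So P = 2.002 / 2.784×10⁻⁵ = 71.89 kN, tensile.
σ_{brass} = P / A = 71890 / 575 = 125 MPa.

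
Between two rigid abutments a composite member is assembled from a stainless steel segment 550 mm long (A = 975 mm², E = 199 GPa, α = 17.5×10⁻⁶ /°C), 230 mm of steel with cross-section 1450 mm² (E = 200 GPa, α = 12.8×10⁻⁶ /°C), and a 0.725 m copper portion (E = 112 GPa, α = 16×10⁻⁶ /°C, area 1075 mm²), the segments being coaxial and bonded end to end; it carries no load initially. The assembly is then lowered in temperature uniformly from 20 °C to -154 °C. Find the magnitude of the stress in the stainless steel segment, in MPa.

σ ≈ 447 MPa (tensile)

If the supports were absent, the total length change would be Σ αᵢΔT Lᵢ = 17.5×10⁻⁶×174×550 + 12.8×10⁻⁶×174×230 + 16×10⁻⁶×174×725 = 4.205 mm.
The rigid supports impose zero overall length change; the single axial force P common to all segments must satisfy P Σ Lᵢ/(AᵢEᵢ) = δ_free.
Σ Lᵢ/(AᵢEᵢ) = 550/(975×199×10³) + 230/(1450×200×10³) + 725/(1075×112×10³) = 9.649×10⁻⁶ mm/N.
Hence P = δ_free / Σ(L/AE) = 4.205/9.649×10⁻⁶ = 435.8 kN (tensile).
σ_{stainless steel} = P / A = 435800 / 975 = 447 MPa.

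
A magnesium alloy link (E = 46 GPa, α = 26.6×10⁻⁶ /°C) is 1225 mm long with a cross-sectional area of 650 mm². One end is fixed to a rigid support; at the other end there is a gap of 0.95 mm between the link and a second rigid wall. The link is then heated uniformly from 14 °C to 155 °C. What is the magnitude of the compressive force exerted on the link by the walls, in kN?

Free thermal elongation = αΔT L = 26.6×10⁻⁶ × 141 × 1225 = 4.594 mm.
The gap closes (δ_free > 0.95 mm) and the wall then resists a further 4.594 − 0.95 = 3.644 mm of expansion.
That suppressed elongation corresponds to σ = E·Δ/L = 46×10³ × 3.644/1225 = 136.9 MPa.
Force on the wall = σA = 136.9 × 650 mm² = 88.96 kN.

P ≈ 89 kN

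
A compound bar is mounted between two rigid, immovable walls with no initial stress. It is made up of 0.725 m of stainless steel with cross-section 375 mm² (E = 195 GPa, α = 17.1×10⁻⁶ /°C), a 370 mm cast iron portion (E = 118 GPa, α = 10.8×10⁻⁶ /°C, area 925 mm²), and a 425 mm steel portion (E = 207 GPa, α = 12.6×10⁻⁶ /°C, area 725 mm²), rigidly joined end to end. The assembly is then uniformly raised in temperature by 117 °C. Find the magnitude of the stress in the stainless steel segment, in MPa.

σ ≈ 421 MPa (compressive)

If the supports were absent, the total length change would be Σ αᵢΔT Lᵢ = 17.1×10⁻⁶×117×725 + 10.8×10⁻⁶×117×370 + 12.6×10⁻⁶×117×425 = 2.545 mm.
The rigid supports impose zero overall length change; the single axial force P common to all segments must satisfy P Σ Lᵢ/(AᵢEᵢ) = δ_free.
The series flexibility is Σ Lᵢ/(AᵢEᵢ) = 725/(375×195×10³) + 370/(925×118×10³) + 425/(725×207×10³) = 1.614×10⁻⁵ mm/N.
P = 2.545 / 1.614×10⁻⁵ = 157700 N = 157.7 kN, compressive.
σ_{stainless steel} = P / A = 157700 / 375 = 420.5 MPa.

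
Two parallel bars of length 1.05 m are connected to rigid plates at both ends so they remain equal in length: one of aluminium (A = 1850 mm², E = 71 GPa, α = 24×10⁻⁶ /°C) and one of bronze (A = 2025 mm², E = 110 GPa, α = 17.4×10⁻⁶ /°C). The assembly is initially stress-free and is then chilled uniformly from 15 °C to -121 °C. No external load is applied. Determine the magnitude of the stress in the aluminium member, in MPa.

The aluminium has the larger α, so on cooling it would change length more than the bronze if both were free. The rigid plates force a common final length, so the aluminium is put into tension and the bronze into compression, with equal and opposite forces P (no external load).
Compatibility of the two members (thermal + elastic change equal): (α₁ − α₂)ΔT = P·[1/(A₁E₁) + 1/(A₂E₂)].
|α₁ − α₂|·ΔT = 6.6×10⁻⁶ × 136 = 0.0008976.
1/(A₁E₁) + 1/(A₂E₂) = 1/(1850×71×10³) + 1/(2025×110×10³) = 1.21×10⁻⁸ N⁻¹.
P = 0.0008976 / 1.21×10⁻⁸ = 74170 N = 74.17 kN.
σ_{aluminium} = P/A₁ = 74170/1850 = 40.09 MPa, tensile.

σ ≈ 40.1 MPa (tensile)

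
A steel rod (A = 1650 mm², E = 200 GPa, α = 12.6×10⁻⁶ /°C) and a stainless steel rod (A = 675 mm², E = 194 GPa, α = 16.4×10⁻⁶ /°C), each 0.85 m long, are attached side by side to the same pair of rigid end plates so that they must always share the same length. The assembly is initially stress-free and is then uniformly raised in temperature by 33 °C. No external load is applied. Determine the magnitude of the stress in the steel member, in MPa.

σ ≈ 7.12 MPa (tensile)

Both members must finish at the same length. With the larger α, the stainless steel tends to over-expand; the plates restrain it, putting the stainless steel in compression and the steel in tension. With no external load the two internal forces are equal and opposite, magnitude P.
Equating the net (thermal + elastic) strains gives |α₁ − α₂|·ΔT = P·[1/(A₁E₁) + 1/(A₂E₂)].
|α₁ − α₂|·ΔT = 3.8×10⁻⁶ × 33 = 0.0001254.
1/(A₁E₁) + 1/(A₂E₂) = 1/(1650×200×10³) + 1/(675×194×10³) = 1.067×10⁻⁸ N⁻¹.
So P = 0.0001254 / 1.067×10⁻⁸ = 11.76 kN.
σ_{steel} = P/A₁ = 11760/1650 = 7.125 MPa, tensile.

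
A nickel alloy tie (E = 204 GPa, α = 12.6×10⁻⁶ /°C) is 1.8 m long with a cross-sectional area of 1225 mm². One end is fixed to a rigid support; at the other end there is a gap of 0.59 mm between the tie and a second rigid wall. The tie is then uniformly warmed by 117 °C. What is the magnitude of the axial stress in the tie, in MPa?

Free thermal elongation = αΔT L = 12.6×10⁻⁶ × 117 × 1800 = 2.654 mm.
The gap closes (δ_free > 0.59 mm) and the wall then resists a further 2.654 − 0.59 = 2.064 mm of expansion.
Compatibility: PL/(AE) = 2.064 mm, so σ = P/A = E × (2.064/1800) = 233.9 MPa.

σ ≈ 234 MPa (compressive)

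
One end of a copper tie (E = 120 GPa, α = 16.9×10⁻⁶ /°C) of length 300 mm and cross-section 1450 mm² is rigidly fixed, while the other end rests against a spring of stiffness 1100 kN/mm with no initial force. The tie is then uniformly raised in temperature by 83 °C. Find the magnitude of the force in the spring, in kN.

The unrestrained thermal change is αΔT L = 16.9×10⁻⁶ × 83 × 300 = 0.4208 mm.
With a force P in the spring, the elastic change of the tie is PL/(AE) and that of the spring is P/k; compatibility requires their sum to equal δ_free.
So P = δ_free / [L/(AE) + 1/k] = 0.4208 / [ 300/(1450×120×10³) + 1/(1100×10³) ].
P = 0.4208 / 2.633×10⁻⁶ = 159800 N.

P ≈ 160 kN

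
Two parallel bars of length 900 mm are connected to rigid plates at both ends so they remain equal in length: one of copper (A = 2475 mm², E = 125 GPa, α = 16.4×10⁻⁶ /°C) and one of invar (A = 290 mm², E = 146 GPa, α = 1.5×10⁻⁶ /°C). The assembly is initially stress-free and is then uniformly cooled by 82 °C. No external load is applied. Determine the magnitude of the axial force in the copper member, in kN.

The copper has the larger α, so on cooling it would change length more than the invar if both were free. The rigid plates force a common final length, so the copper is put into tension and the invar into compression, with equal and opposite forces P (no external load).
Setting the final lengths equal and cancelling L: (α₁ − α₂)ΔT = P/(A₁E₁) + P/(A₂E₂).
|α₁ − α₂|·ΔT = 14.9×10⁻⁶ × 82 = 0.001222.
1/(A₁E₁) + 1/(A₂E₂) = 1/(2475×125×10³) + 1/(290×146×10³) = 2.685×10⁻⁸ N⁻¹.
P = 0.001222 / 2.685×10⁻⁸ = 45500 N = 45.5 kN.

P ≈ 45.5 kN (tensile in the copper)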